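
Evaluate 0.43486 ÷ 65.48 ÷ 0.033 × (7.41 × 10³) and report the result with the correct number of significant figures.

1.5 × 10³

0.43486 ÷ 65.48 ÷ 0.033 × (7.41 × 10³) = 1491.23146554…
Multiplication/division keeps the fewest significant figures: 0.43486 → 5 s.f., 65.48 → 4 s.f., 0.033 → 2 s.f., 7.41 × 10³ → 3 s.f.; limit is 2.
Rounded to 2 significant figures: 1.5 × 10³.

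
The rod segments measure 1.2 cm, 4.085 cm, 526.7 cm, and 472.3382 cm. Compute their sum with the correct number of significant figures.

1.2 cm + 4.085 cm + 526.7 cm + 472.3382 cm = 1004.3232 cm.
Addition/subtraction keeps the fewest decimal places: 1.2 → 1 decimal place, 4.085 → 3 decimal places, 526.7 → 1 decimal place, 472.3382 → 4 decimal places; limit is 1.
Rounded to 1 decimal place: 1004.3 cm.

1004.3 cm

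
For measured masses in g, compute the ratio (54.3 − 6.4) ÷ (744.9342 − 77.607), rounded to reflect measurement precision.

54.3 − 6.4 = 47.9, limited to 1 d.p. → 3 s.f.; 744.9342 − 77.607 = 667.3272, limited to 3 d.p. → 6 s.f.
Carrying full precision, 47.9 ÷ 667.3272 = 0.0717788814842…; keep min(3, 6) = 3 s.f.
Rounded to 3 significant figures: 0.0718.

0.0718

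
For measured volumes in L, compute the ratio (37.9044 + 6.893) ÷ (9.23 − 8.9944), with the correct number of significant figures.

37.9044 + 6.893 = 44.7974, limited to 3 d.p. → 5 s.f.; 9.23 − 8.9944 = 0.2356, limited to 2 d.p. → 2 s.f.
Carrying full precision, 44.7974 ÷ 0.2356 = 190.141765705…; keep min(5, 2) = 2 s.f.
Rounded to 2 significant figures: 1.9 × 10².

1.9 × 10²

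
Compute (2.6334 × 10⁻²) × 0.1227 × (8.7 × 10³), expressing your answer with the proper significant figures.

28

(2.6334 × 10⁻²) × 0.1227 × (8.7 × 10³) = 28.11128166
Multiplication/division keeps the fewest significant figures: 2.6334 × 10⁻² → 5 s.f., 0.1227 → 4 s.f., 8.7 × 10³ → 2 s.f.; limit is 2.
Rounded to 2 significant figures: 28.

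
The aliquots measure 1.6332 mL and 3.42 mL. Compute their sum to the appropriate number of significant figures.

1.6332 mL + 3.42 mL = 5.0532 mL.
Addition/subtraction keeps the fewest decimal places: 1.6332 → 4 decimal places, 3.42 → 2 decimal places; limit is 2.
Rounded to 2 decimal places: 5.05 mL.

5.05 mL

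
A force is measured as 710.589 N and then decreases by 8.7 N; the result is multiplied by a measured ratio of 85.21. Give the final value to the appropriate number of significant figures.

5.981 × 10⁴ N

710.589 N − 8.7 N = 701.889 N; the difference is limited to 1 decimal place (4 s.f.).
Carrying full precision, 701.889 × 85.21 = 59807.96169 N; 85.21 has 4 s.f., so the result keeps min(4, 4) = 4 s.f.
Rounded to 4 significant figures: 5.981 × 10⁴ N.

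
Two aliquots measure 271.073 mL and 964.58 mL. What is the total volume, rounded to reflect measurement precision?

271.073 mL + 964.58 mL = 1235.653 mL.
Addition/subtraction keeps the fewest decimal places: 271.073 → 3 decimal places, 964.58 → 2 decimal places; limit is 2.
Rounded to 2 decimal places: 1235.65 mL.

1235.65 mL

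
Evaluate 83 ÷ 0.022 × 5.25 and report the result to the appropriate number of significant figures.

83 ÷ 0.022 × 5.25 = 19806.8181818…
Multiplication/division keeps the fewest significant figures: 83 → 2 s.f., 0.022 → 2 s.f., 5.25 → 3 s.f.; limit is 2.
Rounded to 2 significant figures: 2.0 × 10^4.

2.0 × 10^4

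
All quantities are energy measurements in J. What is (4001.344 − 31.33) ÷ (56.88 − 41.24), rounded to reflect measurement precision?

4001.344 − 31.33 = 3970.014, limited to 2 d.p. → 6 s.f.; 56.88 − 41.24 = 15.64, limited to 2 d.p. → 4 s.f.
Carrying full precision, 3970.014 ÷ 15.64 = 253.837212276…; keep min(6, 4) = 4 s.f.
Rounded to 4 significant figures: 2.538 × 10^2.

2.538 × 10^2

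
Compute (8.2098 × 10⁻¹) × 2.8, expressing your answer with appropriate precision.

(8.2098 × 10⁻¹) × 2.8 = 2.298744
Multiplication/division keeps the fewest significant figures: 8.2098 × 10⁻¹ → 5 s.f., 2.8 → 2 s.f.; limit is 2.
Rounded to 2 significant figures: 2.3.

2.3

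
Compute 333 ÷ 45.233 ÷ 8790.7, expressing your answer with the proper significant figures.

333 ÷ 45.233 ÷ 8790.7 = 0.000837462524253…
Multiplication/division keeps the fewest significant figures: 333 → 3 s.f., 45.233 → 5 s.f., 8790.7 → 5 s.f.; limit is 3.
Rounded to 3 significant figures: 8.37 × 10^-4.

8.37 × 10^-4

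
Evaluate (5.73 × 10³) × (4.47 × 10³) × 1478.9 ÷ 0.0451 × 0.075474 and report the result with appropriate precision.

(5.73 × 10³) × (4.47 × 10³) × 1478.9 ÷ 0.0451 × 0.075474 = 6.33901500331 × 10^10…
Multiplication/division keeps the fewest significant figures: 5.73 × 10³ → 3 s.f., 4.47 × 10³ → 3 s.f., 1478.9 → 5 s.f., 0.0451 → 3 s.f., 0.075474 → 5 s.f.; limit is 3.
Rounded to 3 significant figures: 6.34 × 10¹⁰.

6.34 × 10¹⁰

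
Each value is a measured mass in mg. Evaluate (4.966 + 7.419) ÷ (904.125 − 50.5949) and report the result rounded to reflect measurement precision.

4.966 + 7.419 = 12.385, limited to 3 d.p. → 5 s.f.; 904.125 − 50.5949 = 853.5301, limited to 3 d.p. → 6 s.f.
Carrying full precision, 12.385 ÷ 853.5301 = 0.0145103259979…; keep min(5, 6) = 5 s.f.
Rounded to 5 significant figures: 0.014510.

0.014510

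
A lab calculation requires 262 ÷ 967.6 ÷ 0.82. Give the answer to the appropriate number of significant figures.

3.3 × 10^-1

262 ÷ 967.6 ÷ 0.82 = 0.330211032577…
Multiplication/division keeps the fewest significant figures: 262 → 3 s.f., 967.6 → 4 s.f., 0.82 → 2 s.f.; limit is 2.
Rounded to 2 significant figures: 3.3 × 10^-1.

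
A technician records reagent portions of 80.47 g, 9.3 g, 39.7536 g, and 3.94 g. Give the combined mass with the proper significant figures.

133.5 g

80.47 g + 9.3 g + 39.7536 g + 3.94 g = 133.4636 g.
Addition/subtraction keeps the fewest decimal places: 80.47 → 2 decimal places, 9.3 → 1 decimal place, 39.7536 → 4 decimal places, 3.94 → 2 decimal places; limit is 1.
Rounded to 1 decimal place: 133.5 g.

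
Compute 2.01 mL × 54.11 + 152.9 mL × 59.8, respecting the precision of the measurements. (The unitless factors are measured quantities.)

9.25 × 10³ mL

2.01 × 54.11 = 108.7611 → 109 mL (3 s.f., last digit at the 10^0 place).
152.9 × 59.8 = 9143.42 → 9.14 × 10³ mL (3 s.f., last digit at the 10^1 place).
Sum: 9252.1811 mL; keep the coarser place, 10^1.
Result: 9.25 × 10³ mL.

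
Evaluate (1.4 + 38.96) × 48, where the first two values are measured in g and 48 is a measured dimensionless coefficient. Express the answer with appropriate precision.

1.9 × 10^3 g

1.4 g + 38.96 g = 40.36 g; the sum is limited to 1 decimal place (3 s.f.).
Carrying full precision, 40.36 × 48 = 1937.28 g; 48 has 2 s.f., so the result keeps min(3, 2) = 2 s.f.
Rounded to 2 significant figures: 1.9 × 10^3 g.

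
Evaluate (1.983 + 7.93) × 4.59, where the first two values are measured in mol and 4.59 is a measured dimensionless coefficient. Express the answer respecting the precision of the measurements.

1.983 mol + 7.93 mol = 9.913 mol; the sum is limited to 2 decimal places (3 s.f.).
Carrying full precision, 9.913 × 4.59 = 45.50067 mol; 4.59 has 3 s.f., so the result keeps min(3, 3) = 3 s.f.
Rounded to 3 significant figures: 45.5 mol.

45.5 mol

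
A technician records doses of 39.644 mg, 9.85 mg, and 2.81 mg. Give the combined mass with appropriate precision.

52.30 mg

39.644 mg + 9.85 mg + 2.81 mg = 52.304 mg.
Addition/subtraction keeps the fewest decimal places: 39.644 → 3 decimal places, 9.85 → 2 decimal places, 2.81 → 2 decimal places; limit is 2.
Rounded to 2 decimal places: 52.30 mg.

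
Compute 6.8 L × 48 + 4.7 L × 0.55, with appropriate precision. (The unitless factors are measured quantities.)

6.8 × 48 = 326.4 → 3.3 × 10² L (2 s.f., last digit at the 10^1 place).
4.7 × 0.55 = 2.585 → 2.6 L (2 s.f., last digit at the 10^-1 place).
Sum: 328.985 L; keep the coarser place, 10^1.
Result: 3.3 × 10² L.

3.3 × 10² L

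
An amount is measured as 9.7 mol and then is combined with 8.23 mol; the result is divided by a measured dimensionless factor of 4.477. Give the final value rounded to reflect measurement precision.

4.00 mol

9.7 mol + 8.23 mol = 17.93 mol; the sum is limited to 1 decimal place (3 s.f.).
Carrying full precision, 17.93 ÷ 4.477 = 4.00491400491… mol; 4.477 has 4 s.f., so the result keeps min(3, 4) = 3 s.f.
Rounded to 3 significant figures: 4.00 mol.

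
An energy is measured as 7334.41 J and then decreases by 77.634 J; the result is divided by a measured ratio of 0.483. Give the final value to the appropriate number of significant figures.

1.50 × 10⁴ J

7334.41 J − 77.634 J = 7256.776 J; the difference is limited to 2 decimal places (6 s.f.).
Carrying full precision, 7256.776 ÷ 0.483 = 15024.3809524… J; 0.483 has 3 s.f., so the result keeps min(6, 3) = 3 s.f.
Rounded to 3 significant figures: 1.50 × 10⁴ J.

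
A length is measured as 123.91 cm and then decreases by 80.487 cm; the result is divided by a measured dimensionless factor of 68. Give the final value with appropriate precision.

123.91 cm − 80.487 cm = 43.423 cm; the difference is limited to 2 decimal places (4 s.f.).
Carrying full precision, 43.423 ÷ 68 = 0.638573529412… cm; 68 has 2 s.f., so the result keeps min(4, 2) = 2 s.f.
Rounded to 2 significant figures: 0.64 cm.

0.64 cm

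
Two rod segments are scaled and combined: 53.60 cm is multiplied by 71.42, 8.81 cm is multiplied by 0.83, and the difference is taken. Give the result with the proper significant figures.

3821 cm

53.60 × 71.42 = 3828.112 → 3828 cm (4 s.f., last digit at the 10^0 place).
8.81 × 0.83 = 7.3123 → 7.3 cm (2 s.f., last digit at the 10^-1 place).
Difference: 3820.7997 cm; keep the coarser place, 10^0.
Result: 3821 cm.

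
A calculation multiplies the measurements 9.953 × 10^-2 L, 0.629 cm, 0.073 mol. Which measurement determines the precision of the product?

9.953 × 10^-2 L → 4 s.f.; 0.629 cm → 3 s.f.; 0.073 mol → 2 s.f.
The fewest is 2 significant figures, from 0.073 mol.

0.073 mol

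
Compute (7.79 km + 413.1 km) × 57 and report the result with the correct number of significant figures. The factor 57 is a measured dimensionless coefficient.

2.4 × 10⁴ km

7.79 km + 413.1 km = 420.89 km; the sum is limited to 1 decimal place (4 s.f.).
Carrying full precision, 420.89 × 57 = 23990.73 km; 57 has 2 s.f., so the result keeps min(4, 2) = 2 s.f.
Rounded to 2 significant figures: 2.4 × 10⁴ km.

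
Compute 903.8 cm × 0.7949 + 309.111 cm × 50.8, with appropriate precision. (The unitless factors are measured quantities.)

1.64 × 10⁴ cm

903.8 × 0.7949 = 718.43062 → 718.4 cm (4 s.f., last digit at the 10^-1 place).
309.111 × 50.8 = 15702.8388 → 1.57 × 10⁴ cm (3 s.f., last digit at the 10^2 place).
Sum: 16421.26942 cm; keep the coarser place, 10^2.
Result: 1.64 × 10⁴ cm.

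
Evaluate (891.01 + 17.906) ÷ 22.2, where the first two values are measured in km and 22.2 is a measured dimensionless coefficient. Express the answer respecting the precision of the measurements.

891.01 km + 17.906 km = 908.916 km; the sum is limited to 2 decimal places (5 s.f.).
Carrying full precision, 908.916 ÷ 22.2 = 40.9421621622… km; 22.2 has 3 s.f., so the result keeps min(5, 3) = 3 s.f.
Rounded to 3 significant figures: 40.9 km.

40.9 km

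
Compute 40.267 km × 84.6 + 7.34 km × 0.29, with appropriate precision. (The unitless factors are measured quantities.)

3.41 × 10³ km

40.267 × 84.6 = 3406.5882 → 3.41 × 10³ km (3 s.f., last digit at the 10^1 place).
7.34 × 0.29 = 2.1286 → 2.1 km (2 s.f., last digit at the 10^-1 place).
Sum: 3408.7168 km; keep the coarser place, 10^1.
Result: 3.41 × 10³ km.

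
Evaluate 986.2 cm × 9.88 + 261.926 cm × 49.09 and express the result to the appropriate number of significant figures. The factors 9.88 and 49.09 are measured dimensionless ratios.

2.260 × 10^4 cm

986.2 × 9.88 = 9743.656 → 9.74 × 10^3 cm (3 s.f., last digit at the 10^1 place).
261.926 × 49.09 = 12857.94734 → 1.286 × 10^4 cm (4 s.f., last digit at the 10^1 place).
Sum: 22601.60334 cm; keep the coarser place, 10^1.
Result: 2.260 × 10^4 cm.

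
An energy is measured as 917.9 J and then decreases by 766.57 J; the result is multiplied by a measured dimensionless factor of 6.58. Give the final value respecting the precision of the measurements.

917.9 J − 766.57 J = 151.33 J; the difference is limited to 1 decimal place (4 s.f.).
Carrying full precision, 151.33 × 6.58 = 995.7514 J; 6.58 has 3 s.f., so the result keeps min(4, 3) = 3 s.f.
Rounded to 3 significant figures: 996 J.

996 J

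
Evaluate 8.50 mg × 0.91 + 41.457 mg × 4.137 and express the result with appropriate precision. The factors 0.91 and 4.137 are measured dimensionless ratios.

8.50 × 0.91 = 7.735 → 7.7 mg (2 s.f., last digit at the 10^-1 place).
41.457 × 4.137 = 171.507609 → 171.5 mg (4 s.f., last digit at the 10^-1 place).
Sum: 179.242609 mg; keep the coarser place, 10^-1.
Result: 179.2 mg.

179.2 mg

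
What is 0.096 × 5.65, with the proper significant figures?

0.54

0.096 × 5.65 = 0.5424
Multiplication/division keeps the fewest significant figures: 0.096 → 2 s.f., 5.65 → 3 s.f.; limit is 2.
Rounded to 2 significant figures: 0.54.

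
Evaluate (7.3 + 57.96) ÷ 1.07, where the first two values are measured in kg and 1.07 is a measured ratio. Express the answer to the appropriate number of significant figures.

7.3 kg + 57.96 kg = 65.26 kg; the sum is limited to 1 decimal place (3 s.f.).
Carrying full precision, 65.26 ÷ 1.07 = 60.9906542056… kg; 1.07 has 3 s.f., so the result keeps min(3, 3) = 3 s.f.
Rounded to 3 significant figures: 61.0 kg.

61.0 kg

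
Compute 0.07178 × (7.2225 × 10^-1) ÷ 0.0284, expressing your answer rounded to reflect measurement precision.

1.83

0.07178 × (7.2225 × 10^-1) ÷ 0.0284 = 1.82546144366…
Multiplication/division keeps the fewest significant figures: 0.07178 → 4 s.f., 7.2225 × 10^-1 → 5 s.f., 0.0284 → 3 s.f.; limit is 3.
Rounded to 3 significant figures: 1.83.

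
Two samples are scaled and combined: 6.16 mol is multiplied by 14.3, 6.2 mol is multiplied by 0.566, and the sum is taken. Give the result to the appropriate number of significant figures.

91.6 mol

6.16 × 14.3 = 88.088 → 88.1 mol (3 s.f., last digit at the 10^-1 place).
6.2 × 0.566 = 3.5092 → 3.5 mol (2 s.f., last digit at the 10^-1 place).
Sum: 91.5972 mol; keep the coarser place, 10^-1.
Result: 91.6 mol.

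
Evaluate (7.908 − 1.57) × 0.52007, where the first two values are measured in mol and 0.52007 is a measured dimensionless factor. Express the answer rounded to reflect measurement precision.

3.30 mol

7.908 mol − 1.57 mol = 6.338 mol; the difference is limited to 2 decimal places (3 s.f.).
Carrying full precision, 6.338 × 0.52007 = 3.29620366 mol; 0.52007 has 5 s.f., so the result keeps min(3, 5) = 3 s.f.
Rounded to 3 significant figures: 3.30 mol.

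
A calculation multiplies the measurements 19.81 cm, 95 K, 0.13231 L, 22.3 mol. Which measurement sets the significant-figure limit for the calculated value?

19.81 cm → 4 s.f.; 95 K → 2 s.f.; 0.13231 L → 5 s.f.; 22.3 mol → 3 s.f.
The fewest is 2 significant figures, from 95 K.

95 K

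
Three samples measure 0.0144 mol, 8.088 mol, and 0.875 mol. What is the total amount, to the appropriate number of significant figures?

0.0144 mol + 8.088 mol + 0.875 mol = 8.9774 mol.
Addition/subtraction keeps the fewest decimal places: 0.0144 → 4 decimal places, 8.088 → 3 decimal places, 0.875 → 3 decimal places; limit is 3.
Rounded to 3 decimal places: 8.977 mol.

8.977 mol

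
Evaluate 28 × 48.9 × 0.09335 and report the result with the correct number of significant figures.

28 × 48.9 × 0.09335 = 127.81482
Multiplication/division keeps the fewest significant figures: 28 → 2 s.f., 48.9 → 3 s.f., 0.09335 → 4 s.f.; limit is 2.
Rounded to 2 significant figures: 1.3 × 10^2.

1.3 × 10^2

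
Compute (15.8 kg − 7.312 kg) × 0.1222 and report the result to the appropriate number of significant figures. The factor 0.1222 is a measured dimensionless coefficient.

15.8 kg − 7.312 kg = 8.488 kg; the difference is limited to 1 decimal place (2 s.f.).
Carrying full precision, 8.488 × 0.1222 = 1.0372336 kg; 0.1222 has 4 s.f., so the result keeps min(2, 4) = 2 s.f.
Rounded to 2 significant figures: 1.0 kg.

1.0 kg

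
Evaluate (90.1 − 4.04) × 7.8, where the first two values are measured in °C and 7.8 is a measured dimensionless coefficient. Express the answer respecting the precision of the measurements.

90.1 °C − 4.04 °C = 86.06 °C; the difference is limited to 1 decimal place (3 s.f.).
Carrying full precision, 86.06 × 7.8 = 671.268 °C; 7.8 has 2 s.f., so the result keeps min(3, 2) = 2 s.f.
Rounded to 2 significant figures: 6.7 × 10^2 °C.

6.7 × 10^2 °C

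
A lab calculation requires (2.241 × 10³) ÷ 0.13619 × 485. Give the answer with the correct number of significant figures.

7.98 × 10⁶

(2.241 × 10³) ÷ 0.13619 × 485 = 7980652.03025…
Multiplication/division keeps the fewest significant figures: 2.241 × 10³ → 4 s.f., 0.13619 → 5 s.f., 485 → 3 s.f.; limit is 3.
Rounded to 3 significant figures: 7.98 × 10⁶.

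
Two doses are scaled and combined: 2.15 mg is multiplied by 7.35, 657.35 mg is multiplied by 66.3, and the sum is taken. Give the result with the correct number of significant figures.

2.15 × 7.35 = 15.8025 → 15.8 mg (3 s.f., last digit at the 10^-1 place).
657.35 × 66.3 = 43582.305 → 4.36 × 10^4 mg (3 s.f., last digit at the 10^2 place).
Sum: 43598.1075 mg; keep the coarser place, 10^2.
Result: 4.36 × 10^4 mg.

4.36 × 10^4 mg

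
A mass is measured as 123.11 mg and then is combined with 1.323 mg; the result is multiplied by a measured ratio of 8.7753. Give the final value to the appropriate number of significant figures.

1091.9 mg

123.11 mg + 1.323 mg = 124.433 mg; the sum is limited to 2 decimal places (5 s.f.).
Carrying full precision, 124.433 × 8.7753 = 1091.9369049 mg; 8.7753 has 5 s.f., so the result keeps min(5, 5) = 5 s.f.
Rounded to 5 significant figures: 1091.9 mg.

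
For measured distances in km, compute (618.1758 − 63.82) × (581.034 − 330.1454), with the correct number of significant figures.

618.1758 − 63.82 = 554.3558, limited to 2 d.p. → 5 s.f.; 581.034 − 330.1454 = 250.8886, limited to 3 d.p. → 6 s.f.
Carrying full precision, 554.3558 × 250.8886 = 139081.550564…; keep min(5, 6) = 5 s.f.
Rounded to 5 significant figures: 1.3908 × 10⁵ km².

1.3908 × 10⁵ km²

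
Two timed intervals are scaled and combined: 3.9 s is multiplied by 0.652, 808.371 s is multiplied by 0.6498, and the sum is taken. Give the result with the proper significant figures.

3.9 × 0.652 = 2.5428 → 2.5 s (2 s.f., last digit at the 10^-1 place).
808.371 × 0.6498 = 525.2794758 → 525.3 s (4 s.f., last digit at the 10^-1 place).
Sum: 527.8222758 s; keep the coarser place, 10^-1.
Result: 527.8 s.

527.8 s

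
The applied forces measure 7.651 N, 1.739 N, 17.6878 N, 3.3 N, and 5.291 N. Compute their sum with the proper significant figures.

35.7 N

7.651 N + 1.739 N + 17.6878 N + 3.3 N + 5.291 N = 35.6688 N.
Addition/subtraction keeps the fewest decimal places: 7.651 → 3 decimal places, 1.739 → 3 decimal places, 17.6878 → 4 decimal places, 3.3 → 1 decimal place, 5.291 → 3 decimal places; limit is 1.
Rounded to 1 decimal place: 35.7 N.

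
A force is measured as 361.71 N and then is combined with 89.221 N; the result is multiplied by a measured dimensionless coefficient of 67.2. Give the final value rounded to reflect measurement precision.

361.71 N + 89.221 N = 450.931 N; the sum is limited to 2 decimal places (5 s.f.).
Carrying full precision, 450.931 × 67.2 = 30302.5632 N; 67.2 has 3 s.f., so the result keeps min(5, 3) = 3 s.f.
Rounded to 3 significant figures: 3.03 × 10⁴ N.

3.03 × 10⁴ N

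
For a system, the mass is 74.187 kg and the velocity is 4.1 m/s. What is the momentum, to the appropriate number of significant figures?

momentum = 74.187 kg × 4.1 m/s = 304.1667 kg·m/s.
74.187 has 5 significant figures; 4.1 has 2.
Division/multiplication keeps the fewest: 2 significant figures.
Rounded: 3.0 × 10² kg·m/s.

3.0 × 10² kg·m/s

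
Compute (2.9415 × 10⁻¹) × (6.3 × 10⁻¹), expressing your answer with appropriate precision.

0.19

(2.9415 × 10⁻¹) × (6.3 × 10⁻¹) = 0.1853145
Multiplication/division keeps the fewest significant figures: 2.9415 × 10⁻¹ → 5 s.f., 6.3 × 10⁻¹ → 2 s.f.; limit is 2.
Rounded to 2 significant figures: 0.19.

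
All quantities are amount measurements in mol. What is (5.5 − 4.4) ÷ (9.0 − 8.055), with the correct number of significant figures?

1

5.5 − 4.4 = 1.1, limited to 1 d.p. → 2 s.f.; 9.0 − 8.055 = 0.945, limited to 1 d.p. → 1 s.f.
Carrying full precision, 1.1 ÷ 0.945 = 1.16402116402…; keep min(2, 1) = 1 s.f.
Rounded to 1 significant figure: 1.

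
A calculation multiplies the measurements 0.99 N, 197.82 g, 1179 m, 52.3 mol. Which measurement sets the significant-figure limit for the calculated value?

0.99 N → 2 s.f.; 197.82 g → 5 s.f.; 1179 m → 4 s.f.; 52.3 mol → 3 s.f.
The fewest is 2 significant figures, from 0.99 N.

0.99 N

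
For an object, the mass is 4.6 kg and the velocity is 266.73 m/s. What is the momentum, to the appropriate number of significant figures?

momentum = 4.6 kg × 266.73 m/s = 1226.958 kg·m/s.
4.6 has 2 significant figures; 266.73 has 5.
Division/multiplication keeps the fewest: 2 significant figures.
Rounded: 1.2 × 10^3 kg·m/s.

1.2 × 10^3 kg·m/s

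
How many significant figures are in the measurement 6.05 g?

6.05: zeros between nonzero digits are significant.

3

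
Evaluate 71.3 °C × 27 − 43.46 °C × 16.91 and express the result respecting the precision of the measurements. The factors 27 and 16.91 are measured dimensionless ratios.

1.2 × 10^3 °C

71.3 × 27 = 1925.1 → 1.9 × 10^3 °C (2 s.f., last digit at the 10^2 place).
43.46 × 16.91 = 734.9086 → 734.9 °C (4 s.f., last digit at the 10^-1 place).
Difference: 1190.1914 °C; keep the coarser place, 10^2.
Result: 1.2 × 10^3 °C.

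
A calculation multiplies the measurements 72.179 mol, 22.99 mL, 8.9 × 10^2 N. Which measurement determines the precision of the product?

8.9 × 10^2 N

72.179 mol → 5 s.f.; 22.99 mL → 4 s.f.; 8.9 × 10^2 N → 2 s.f.
The fewest is 2 significant figures, from 8.9 × 10^2 N.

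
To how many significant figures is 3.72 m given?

3

3.72: every digit is nonzero and significant.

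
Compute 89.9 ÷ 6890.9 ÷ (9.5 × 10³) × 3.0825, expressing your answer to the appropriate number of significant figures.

89.9 ÷ 6890.9 ÷ (9.5 × 10³) × 3.0825 = 0.00000423314577349…
Multiplication/division keeps the fewest significant figures: 89.9 → 3 s.f., 6890.9 → 5 s.f., 9.5 × 10³ → 2 s.f., 3.0825 → 5 s.f.; limit is 2.
Rounded to 2 significant figures: 4.2 × 10⁻⁶.

4.2 × 10⁻⁶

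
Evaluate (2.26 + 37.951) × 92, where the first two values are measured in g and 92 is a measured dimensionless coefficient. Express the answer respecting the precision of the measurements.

2.26 g + 37.951 g = 40.211 g; the sum is limited to 2 decimal places (4 s.f.).
Carrying full precision, 40.211 × 92 = 3699.412 g; 92 has 2 s.f., so the result keeps min(4, 2) = 2 s.f.
Rounded to 2 significant figures: 3.7 × 10^3 g.

3.7 × 10^3 g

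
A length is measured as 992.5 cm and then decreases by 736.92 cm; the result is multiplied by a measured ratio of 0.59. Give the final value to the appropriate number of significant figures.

992.5 cm − 736.92 cm = 255.58 cm; the difference is limited to 1 decimal place (4 s.f.).
Carrying full precision, 255.58 × 0.59 = 150.7922 cm; 0.59 has 2 s.f., so the result keeps min(4, 2) = 2 s.f.
Rounded to 2 significant figures: 1.5 × 10² cm.

1.5 × 10² cm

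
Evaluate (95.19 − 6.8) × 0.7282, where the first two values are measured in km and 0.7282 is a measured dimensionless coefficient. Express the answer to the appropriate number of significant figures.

95.19 km − 6.8 km = 88.39 km; the difference is limited to 1 decimal place (3 s.f.).
Carrying full precision, 88.39 × 0.7282 = 64.365598 km; 0.7282 has 4 s.f., so the result keeps min(3, 4) = 3 s.f.
Rounded to 3 significant figures: 64.4 km.

64.4 km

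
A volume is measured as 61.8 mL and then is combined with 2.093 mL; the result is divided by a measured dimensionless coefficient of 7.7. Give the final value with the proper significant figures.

8.3 mL

61.8 mL + 2.093 mL = 63.893 mL; the sum is limited to 1 decimal place (3 s.f.).
Carrying full precision, 63.893 ÷ 7.7 = 8.29779220779… mL; 7.7 has 2 s.f., so the result keeps min(3, 2) = 2 s.f.
Rounded to 2 significant figures: 8.3 mL.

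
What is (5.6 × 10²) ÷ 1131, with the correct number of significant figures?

(5.6 × 10²) ÷ 1131 = 0.495137046861…
Multiplication/division keeps the fewest significant figures: 5.6 × 10² → 2 s.f., 1131 → 4 s.f.; limit is 2.
Rounded to 2 significant figures: 0.50.

0.50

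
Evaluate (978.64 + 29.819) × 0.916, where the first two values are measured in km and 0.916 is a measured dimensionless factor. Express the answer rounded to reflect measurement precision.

978.64 km + 29.819 km = 1008.459 km; the sum is limited to 2 decimal places (6 s.f.).
Carrying full precision, 1008.459 × 0.916 = 923.748444 km; 0.916 has 3 s.f., so the result keeps min(6, 3) = 3 s.f.
Rounded to 3 significant figures: 924 km.

924 km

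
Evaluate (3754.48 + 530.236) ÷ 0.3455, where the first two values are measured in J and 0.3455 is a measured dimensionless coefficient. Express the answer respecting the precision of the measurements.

3754.48 J + 530.236 J = 4284.716 J; the sum is limited to 2 decimal places (6 s.f.).
Carrying full precision, 4284.716 ÷ 0.3455 = 12401.4934877… J; 0.3455 has 4 s.f., so the result keeps min(6, 4) = 4 s.f.
Rounded to 4 significant figures: 1.240 × 10^4 J.

1.240 × 10^4 J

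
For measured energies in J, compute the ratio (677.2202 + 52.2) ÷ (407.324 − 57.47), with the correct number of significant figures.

677.2202 + 52.2 = 729.4202, limited to 1 d.p. → 4 s.f.; 407.324 − 57.47 = 349.854, limited to 2 d.p. → 5 s.f.
Carrying full precision, 729.4202 ÷ 349.854 = 2.08492742687…; keep min(4, 5) = 4 s.f.
Rounded to 4 significant figures: 2.085.

2.085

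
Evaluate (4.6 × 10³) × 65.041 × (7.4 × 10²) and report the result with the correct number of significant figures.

(4.6 × 10³) × 65.041 × (7.4 × 10²) = 221399564
Multiplication/division keeps the fewest significant figures: 4.6 × 10³ → 2 s.f., 65.041 → 5 s.f., 7.4 × 10² → 2 s.f.; limit is 2.
Rounded to 2 significant figures: 2.2 × 10⁸.

2.2 × 10⁸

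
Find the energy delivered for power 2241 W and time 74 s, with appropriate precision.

energy delivered = 2241 W × 74 s = 165834 J.
2241 has 4 significant figures; 74 has 2.
Division/multiplication keeps the fewest: 2 significant figures.
Rounded: 1.7 × 10^5 J.

1.7 × 10^5 J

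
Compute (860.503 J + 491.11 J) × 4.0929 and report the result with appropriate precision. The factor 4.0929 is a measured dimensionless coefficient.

5532.0 J

860.503 J + 491.11 J = 1351.613 J; the sum is limited to 2 decimal places (6 s.f.).
Carrying full precision, 1351.613 × 4.0929 = 5532.0168477 J; 4.0929 has 5 s.f., so the result keeps min(6, 5) = 5 s.f.
Rounded to 5 significant figures: 5532.0 J.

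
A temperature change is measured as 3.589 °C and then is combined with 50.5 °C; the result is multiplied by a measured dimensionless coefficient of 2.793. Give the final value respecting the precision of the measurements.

151 °C

3.589 °C + 50.5 °C = 54.089 °C; the sum is limited to 1 decimal place (3 s.f.).
Carrying full precision, 54.089 × 2.793 = 151.070577 °C; 2.793 has 4 s.f., so the result keeps min(3, 4) = 3 s.f.
Rounded to 3 significant figures: 151 °C.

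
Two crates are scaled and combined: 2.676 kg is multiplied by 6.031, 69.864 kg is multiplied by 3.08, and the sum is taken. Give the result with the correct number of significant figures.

231 kg

2.676 × 6.031 = 16.138956 → 16.14 kg (4 s.f., last digit at the 10^-2 place).
69.864 × 3.08 = 215.18112 → 215 kg (3 s.f., last digit at the 10^0 place).
Sum: 231.320076 kg; keep the coarser place, 10^0.
Result: 231 kg.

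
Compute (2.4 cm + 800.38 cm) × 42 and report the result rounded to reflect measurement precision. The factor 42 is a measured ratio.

2.4 cm + 800.38 cm = 802.78 cm; the sum is limited to 1 decimal place (4 s.f.).
Carrying full precision, 802.78 × 42 = 33716.76 cm; 42 has 2 s.f., so the result keeps min(4, 2) = 2 s.f.
Rounded to 2 significant figures: 3.4 × 10^4 cm.

3.4 × 10^4 cm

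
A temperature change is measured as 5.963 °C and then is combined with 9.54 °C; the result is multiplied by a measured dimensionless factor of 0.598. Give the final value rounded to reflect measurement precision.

9.27 °C

5.963 °C + 9.54 °C = 15.503 °C; the sum is limited to 2 decimal places (4 s.f.).
Carrying full precision, 15.503 × 0.598 = 9.270794 °C; 0.598 has 3 s.f., so the result keeps min(4, 3) = 3 s.f.
Rounded to 3 significant figures: 9.27 °C.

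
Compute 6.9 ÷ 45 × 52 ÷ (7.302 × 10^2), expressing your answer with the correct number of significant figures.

6.9 ÷ 45 × 52 ÷ (7.302 × 10^2) = 0.0109193828175…
Multiplication/division keeps the fewest significant figures: 6.9 → 2 s.f., 45 → 2 s.f., 52 → 2 s.f., 7.302 × 10^2 → 4 s.f.; limit is 2.
Rounded to 2 significant figures: 1.1 × 10^-2.

1.1 × 10^-2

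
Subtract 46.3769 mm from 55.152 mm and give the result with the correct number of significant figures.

8.775 mm

55.152 mm − 46.3769 mm = 8.7751 mm.
Addition/subtraction keeps the fewest decimal places: 55.152 → 3 decimal places, 46.3769 → 4 decimal places; limit is 3.
Rounded to 3 decimal places: 8.775 mm.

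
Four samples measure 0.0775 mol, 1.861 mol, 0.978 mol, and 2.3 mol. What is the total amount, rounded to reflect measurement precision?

0.0775 mol + 1.861 mol + 0.978 mol + 2.3 mol = 5.2165 mol.
Addition/subtraction keeps the fewest decimal places: 0.0775 → 4 decimal places, 1.861 → 3 decimal places, 0.978 → 3 decimal places, 2.3 → 1 decimal place; limit is 1.
Rounded to 1 decimal place: 5.2 mol.

5.2 mol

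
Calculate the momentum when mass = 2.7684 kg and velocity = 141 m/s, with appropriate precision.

390. kg·m/s

momentum = 2.7684 kg × 141 m/s = 390.3444 kg·m/s.
2.7684 has 5 significant figures; 141 has 3.
Division/multiplication keeps the fewest: 3 significant figures.
Rounded: 390. kg·m/s.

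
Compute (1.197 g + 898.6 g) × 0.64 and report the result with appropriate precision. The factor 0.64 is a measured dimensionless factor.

1.197 g + 898.6 g = 899.797 g; the sum is limited to 1 decimal place (4 s.f.).
Carrying full precision, 899.797 × 0.64 = 575.87008 g; 0.64 has 2 s.f., so the result keeps min(4, 2) = 2 s.f.
Rounded to 2 significant figures: 5.8 × 10^2 g.

5.8 × 10^2 g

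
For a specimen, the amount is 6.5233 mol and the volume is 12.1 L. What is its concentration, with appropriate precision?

concentration = 6.5233 mol ÷ 12.1 L = 0.539115702479… mol/L.
6.5233 has 5 significant figures; 12.1 has 3.
Division/multiplication keeps the fewest: 3 significant figures.
Rounded: 5.39 × 10⁻¹ mol/L.

5.39 × 10⁻¹ mol/L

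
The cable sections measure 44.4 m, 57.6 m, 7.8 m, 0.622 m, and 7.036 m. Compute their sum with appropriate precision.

117.5 m

44.4 m + 57.6 m + 7.8 m + 0.622 m + 7.036 m = 117.458 m.
Addition/subtraction keeps the fewest decimal places: 44.4 → 1 decimal place, 57.6 → 1 decimal place, 7.8 → 1 decimal place, 0.622 → 3 decimal places, 7.036 → 3 decimal places; limit is 1.
Rounded to 1 decimal place: 117.5 m.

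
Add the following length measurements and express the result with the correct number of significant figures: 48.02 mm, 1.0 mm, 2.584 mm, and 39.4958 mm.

48.02 mm + 1.0 mm + 2.584 mm + 39.4958 mm = 91.0998 mm.
Addition/subtraction keeps the fewest decimal places: 48.02 → 2 decimal places, 1.0 → 1 decimal place, 2.584 → 3 decimal places, 39.4958 → 4 decimal places; limit is 1.
Rounded to 1 decimal place: 91.1 mm.

91.1 mm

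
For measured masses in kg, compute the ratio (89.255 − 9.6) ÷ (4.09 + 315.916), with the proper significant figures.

89.255 − 9.6 = 79.655, limited to 1 d.p. → 3 s.f.; 4.09 + 315.916 = 320.006, limited to 2 d.p. → 5 s.f.
Carrying full precision, 79.655 ÷ 320.006 = 0.248917207802…; keep min(3, 5) = 3 s.f.
Rounded to 3 significant figures: 0.249.

0.249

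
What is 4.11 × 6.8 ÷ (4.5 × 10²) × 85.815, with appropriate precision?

5.3

4.11 × 6.8 ÷ (4.5 × 10²) × 85.815 = 5.3296836
Multiplication/division keeps the fewest significant figures: 4.11 → 3 s.f., 6.8 → 2 s.f., 4.5 × 10² → 2 s.f., 85.815 → 5 s.f.; limit is 2.
Rounded to 2 significant figures: 5.3.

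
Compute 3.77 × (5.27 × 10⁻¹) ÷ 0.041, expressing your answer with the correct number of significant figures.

3.77 × (5.27 × 10⁻¹) ÷ 0.041 = 48.4582926829…
Multiplication/division keeps the fewest significant figures: 3.77 → 3 s.f., 5.27 × 10⁻¹ → 3 s.f., 0.041 → 2 s.f.; limit is 2.
Rounded to 2 significant figures: 48.

48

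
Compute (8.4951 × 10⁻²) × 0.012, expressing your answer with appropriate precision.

0.0010

(8.4951 × 10⁻²) × 0.012 = 0.001019412
Multiplication/division keeps the fewest significant figures: 8.4951 × 10⁻² → 5 s.f., 0.012 → 2 s.f.; limit is 2.
Rounded to 2 significant figures: 0.0010.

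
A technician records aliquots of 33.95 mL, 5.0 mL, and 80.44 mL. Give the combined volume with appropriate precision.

33.95 mL + 5.0 mL + 80.44 mL = 119.39 mL.
Addition/subtraction keeps the fewest decimal places: 33.95 → 2 decimal places, 5.0 → 1 decimal place, 80.44 → 2 decimal places; limit is 1.
Rounded to 1 decimal place: 119.4 mL.

119.4 mL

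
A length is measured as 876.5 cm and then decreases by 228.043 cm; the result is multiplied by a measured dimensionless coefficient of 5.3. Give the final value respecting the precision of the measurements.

876.5 cm − 228.043 cm = 648.457 cm; the difference is limited to 1 decimal place (4 s.f.).
Carrying full precision, 648.457 × 5.3 = 3436.8221 cm; 5.3 has 2 s.f., so the result keeps min(4, 2) = 2 s.f.
Rounded to 2 significant figures: 3.4 × 10³ cm.

3.4 × 10³ cm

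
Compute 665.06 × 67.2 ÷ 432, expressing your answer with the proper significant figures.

665.06 × 67.2 ÷ 432 = 103.453777778…
Multiplication/division keeps the fewest significant figures: 665.06 → 5 s.f., 67.2 → 3 s.f., 432 → 3 s.f.; limit is 3.
Rounded to 3 significant figures: 103.

103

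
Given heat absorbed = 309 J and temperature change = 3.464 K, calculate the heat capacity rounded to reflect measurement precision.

89.2 J/K

heat capacity = 309 J ÷ 3.464 K = 89.2032332564… J/K.
309 has 3 significant figures; 3.464 has 4.
Division/multiplication keeps the fewest: 3 significant figures.
Rounded: 89.2 J/K.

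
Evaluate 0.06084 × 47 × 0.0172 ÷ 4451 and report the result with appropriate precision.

1.1 × 10⁻⁵

0.06084 × 47 × 0.0172 ÷ 4451 = 0.0000110498890137…
Multiplication/division keeps the fewest significant figures: 0.06084 → 4 s.f., 47 → 2 s.f., 0.0172 → 3 s.f., 4451 → 4 s.f.; limit is 2.
Rounded to 2 significant figures: 1.1 × 10⁻⁵.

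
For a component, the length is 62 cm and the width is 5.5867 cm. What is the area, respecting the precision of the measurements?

area = 62 cm × 5.5867 cm = 346.3754 cm².
62 has 2 significant figures; 5.5867 has 5.
Division/multiplication keeps the fewest: 2 significant figures.
Rounded: 3.5 × 10² cm².

3.5 × 10² cm²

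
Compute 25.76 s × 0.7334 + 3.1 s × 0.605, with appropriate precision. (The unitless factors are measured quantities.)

20.8 s

25.76 × 0.7334 = 18.892384 → 18.89 s (4 s.f., last digit at the 10^-2 place).
3.1 × 0.605 = 1.8755 → 1.9 s (2 s.f., last digit at the 10^-1 place).
Sum: 20.767884 s; keep the coarser place, 10^-1.
Result: 20.8 s.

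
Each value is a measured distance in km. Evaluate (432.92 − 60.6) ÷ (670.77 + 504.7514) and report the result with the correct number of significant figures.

0.3167

432.92 − 60.6 = 372.32, limited to 1 d.p. → 4 s.f.; 670.77 + 504.7514 = 1175.5214, limited to 2 d.p. → 6 s.f.
Carrying full precision, 372.32 ÷ 1175.5214 = 0.316727538946…; keep min(4, 6) = 4 s.f.
Rounded to 4 significant figures: 0.3167.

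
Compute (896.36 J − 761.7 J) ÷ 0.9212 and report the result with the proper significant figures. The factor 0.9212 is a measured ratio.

146.2 J

896.36 J − 761.7 J = 134.66 J; the difference is limited to 1 decimal place (4 s.f.).
Carrying full precision, 134.66 ÷ 0.9212 = 146.178897091… J; 0.9212 has 4 s.f., so the result keeps min(4, 4) = 4 s.f.
Rounded to 4 significant figures: 146.2 J.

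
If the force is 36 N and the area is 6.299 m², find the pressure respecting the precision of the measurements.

5.7 Pa

pressure = 36 N ÷ 6.299 m² = 5.71519288776… Pa.
36 has 2 significant figures; 6.299 has 4.
Division/multiplication keeps the fewest: 2 significant figures.
Rounded: 5.7 Pa.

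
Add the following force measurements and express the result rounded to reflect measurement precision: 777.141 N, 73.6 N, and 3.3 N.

777.141 N + 73.6 N + 3.3 N = 854.041 N.
Addition/subtraction keeps the fewest decimal places: 777.141 → 3 decimal places, 73.6 → 1 decimal place, 3.3 → 1 decimal place; limit is 1.
Rounded to 1 decimal place: 854.0 N.

854.0 N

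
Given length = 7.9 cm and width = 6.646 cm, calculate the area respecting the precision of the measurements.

area = 7.9 cm × 6.646 cm = 52.5034 cm².
7.9 has 2 significant figures; 6.646 has 4.
Division/multiplication keeps the fewest: 2 significant figures.
Rounded: 53 cm².

53 cm²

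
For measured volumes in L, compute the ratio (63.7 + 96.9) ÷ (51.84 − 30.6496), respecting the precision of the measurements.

63.7 + 96.9 = 160.6, limited to 1 d.p. → 4 s.f.; 51.84 − 30.6496 = 21.1904, limited to 2 d.p. → 4 s.f.
Carrying full precision, 160.6 ÷ 21.1904 = 7.57890365449…; keep min(4, 4) = 4 s.f.
Rounded to 4 significant figures: 7.579.

7.579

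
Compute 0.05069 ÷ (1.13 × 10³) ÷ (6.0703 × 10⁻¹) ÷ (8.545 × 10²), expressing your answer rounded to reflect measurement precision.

8.65 × 10⁻⁸

0.05069 ÷ (1.13 × 10³) ÷ (6.0703 × 10⁻¹) ÷ (8.545 × 10²) = 8.64811837987 × 10^-8…
Multiplication/division keeps the fewest significant figures: 0.05069 → 4 s.f., 1.13 × 10³ → 3 s.f., 6.0703 × 10⁻¹ → 5 s.f., 8.545 × 10² → 4 s.f.; limit is 3.
Rounded to 3 significant figures: 8.65 × 10⁻⁸.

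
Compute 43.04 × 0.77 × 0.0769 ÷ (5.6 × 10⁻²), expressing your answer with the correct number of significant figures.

43.04 × 0.77 × 0.0769 ÷ (5.6 × 10⁻²) = 45.50942
Multiplication/division keeps the fewest significant figures: 43.04 → 4 s.f., 0.77 → 2 s.f., 0.0769 → 3 s.f., 5.6 × 10⁻² → 2 s.f.; limit is 2.
Rounded to 2 significant figures: 46.

46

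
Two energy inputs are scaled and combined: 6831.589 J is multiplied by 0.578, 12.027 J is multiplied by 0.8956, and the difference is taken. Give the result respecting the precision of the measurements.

3.94 × 10³ J

6831.589 × 0.578 = 3948.658442 → 3.95 × 10³ J (3 s.f., last digit at the 10^1 place).
12.027 × 0.8956 = 10.7713812 → 10.77 J (4 s.f., last digit at the 10^-2 place).
Difference: 3937.8870608 J; keep the coarser place, 10^1.
Result: 3.94 × 10³ J.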